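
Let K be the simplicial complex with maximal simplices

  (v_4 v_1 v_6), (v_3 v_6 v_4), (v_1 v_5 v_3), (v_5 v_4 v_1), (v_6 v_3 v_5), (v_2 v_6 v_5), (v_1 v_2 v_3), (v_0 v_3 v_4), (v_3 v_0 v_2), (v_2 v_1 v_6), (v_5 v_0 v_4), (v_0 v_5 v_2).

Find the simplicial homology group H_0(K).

Take the total order v_0 < v_1 < v_2 < v_3 < v_4 < v_5 < v_6 on the vertex set. Then K (dimension 2) consists of the simplices:

  0-simplices (7): [v_0], [v_1], [v_2], [v_3], [v_4], [v_5], [v_6]
  1-simplices (18): (18 of them)
  2-simplices (12): (12 of them)

giving chain groups C_0 ≅ Z^7, C_1 ≅ Z^18, C_2 ≅ Z^12.

Boundary ∂_1: C_1 → C_0 sends each edge [p,q] (with p < q) to q − p.
The resulting 7×18 matrix has rank 6, and its Smith normal form has invariant factors (1,1,1,1,1,1).

∂_2: C_2 → C_1 acts by ∂[p,q,r] = [q,r] − [p,r] + [p,q]. For instance
  ∂[v_3,v_5,v_6] = [v_5,v_6] − [v_3,v_6] + [v_3,v_5],
  ∂[v_1,v_2,v_3] = [v_2,v_3] − [v_1,v_3] + [v_1,v_2].
As a 18×12 matrix over Z this has rank 12, with invariant factors (1,1,1,1,1,1,1,1,1,1,1,2).

Now H_k = ker ∂_k / im ∂_{k+1}, so:

  H_0: rank C_0 − rank ∂_1 = 7 − 6 = 1, and the invariant factors of ∂_1 are all 1, so H_0 = Z.

(K is a triangulation of the real projective plane RP^2.)

H_0 ≅ Z.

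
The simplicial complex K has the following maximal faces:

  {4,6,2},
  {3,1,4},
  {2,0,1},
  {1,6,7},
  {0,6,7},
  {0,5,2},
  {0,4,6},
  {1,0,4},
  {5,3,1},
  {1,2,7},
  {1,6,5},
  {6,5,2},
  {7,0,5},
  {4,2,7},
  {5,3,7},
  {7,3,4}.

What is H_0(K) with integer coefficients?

Take the total order 0 < 1 < 2 < 3 < 4 < 5 < 6 < 7 on the vertex set. Then K (dimension 2) consists of the simplices:

  0-simplices (8): [0], [1], [2], [3], [4], [5], [6], [7]
  1-simplices (24): (24 of them)
  2-simplices (16): [0,1,2], [0,1,4], [0,2,5], [0,4,6], [0,5,7], [0,6,7], [1,2,7], [1,3,4], [1,3,5], [1,5,6], [1,6,7], [2,4,6], [2,4,7], [2,5,6], [3,4,7], [3,5,7]

Hence C_0 ≅ Z^8, C_1 ≅ Z^24, C_2 ≅ Z^16.

∂_1: C_1 → C_0 maps an edge to its endpoints' difference, ∂[p,q] = q − p. For instance
  ∂[0,2] = [2] − [0].
The resulting 8×24 matrix has rank 7, and its Smith normal form has invariant factors (1,1,1,1,1,1,1).

The boundary map ∂_2: C_2 → C_1 sends each 2-simplex [p,q,r] to [q,r] − [p,r] + [p,q]. For instance
  ∂[0,6,7] = [6,7] − [0,7] + [0,6],
  ∂[1,2,7] = [2,7] − [1,7] + [1,2].
This gives a 24×16 integer matrix of rank 15; reducing to Smith normal form yields diagonal entries (1,1,1,1,1,1,1,1,1,1,1,1,1,1,1).

Now H_k = ker ∂_k / im ∂_{k+1}, so:

  H_0: rank C_0 − rank ∂_1 = 8 − 7 = 1, and the invariant factors of ∂_1 are all 1, so H_0 ≅ Z.

H_0 ≅ Z.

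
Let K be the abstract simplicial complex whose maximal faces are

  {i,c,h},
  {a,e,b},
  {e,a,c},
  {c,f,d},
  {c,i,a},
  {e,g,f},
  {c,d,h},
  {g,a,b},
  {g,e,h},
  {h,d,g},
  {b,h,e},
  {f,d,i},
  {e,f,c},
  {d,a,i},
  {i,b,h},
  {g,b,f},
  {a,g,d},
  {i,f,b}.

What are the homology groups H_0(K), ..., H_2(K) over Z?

H_0 = Z,  H_1 = Z × Z/2,  H_2 = 0.

Order the vertices as a < b < c < d < e < f < g < h < i. Listing each simplex with vertices in this order, K has dimension 2 with simplices:

  0-simplices (9): a, b, c, d, e, f, g, h, i
  1-simplices (27): ab, ac, ad, ae, ag, ai, be, bf, bg, bh, bi, cd, ce, cf, ch, ci, df, dg, dh, di, ef, eg, eh, fg, fi, gh, hi
  2-simplices (18): abe, abg, ace, aci, adg, adi, beh, bfg, bfi, bhi, cdf, cdh, cef, chi, dfi, dgh, efg, egh

giving chain groups C_0 ≅ Z^9, C_1 ≅ Z^27, C_2 ≅ Z^18.

Boundary ∂_1: C_1 → C_0 is given by ∂[p,q] = [q] − [p]. For instance
  ∂gh = h − g.
This gives a 9×27 integer matrix of rank 8; reducing to Smith normal form yields diagonal entries (1,1,1,1,1,1,1,1).

∂_2: C_2 → C_1 sends each 2-simplex [p,q,r] to [q,r] − [p,r] + [p,q]. For instance
  ∂abe = be − ae + ab,
  ∂bhi = hi − bi + bh.
The resulting 27×18 matrix has rank 18, and its Smith normal form has invariant factors (1,1,1,1,1,1,1,1,1,1,1,1,1,1,1,1,1,2).

From H_k ≅ ker(∂_k) / im(∂_{k+1}) we obtain:

  H_0: rank C_0 − rank ∂_1 = 9 − 8 = 1, and the invariant factors of ∂_1 are all 1, so H_0 = Z.
  H_1: rank ker ∂_1 − rank ∂_2 = (27 − 8) − 18 = 1, and ∂_2 has invariant factor 2 > 1, so H_1 = Z × Z/2.
  H_2: rank ker ∂_2 − rank ∂_3 = (18 − 18) − 0 = 0, and there is no ∂_3, so H_2 = 0.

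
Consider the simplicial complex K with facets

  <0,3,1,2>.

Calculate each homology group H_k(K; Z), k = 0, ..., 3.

Take the total order 0 < 1 < 2 < 3 on the vertex set. Then K (dimension 3) consists of the simplices:

  0-simplices (4): [0], [1], [2], [3]
  1-simplices (6): [0,1], [0,2], [0,3], [1,2], [1,3], [2,3]
  2-simplices (4): [0,1,2], [0,1,3], [0,2,3], [1,2,3]
  3-simplices (1): [0,1,2,3]

giving chain groups C_0 ≅ Z^4, C_1 ≅ Z^6, C_2 ≅ Z^4, C_3 ≅ Z^1.

Boundary ∂_1: C_1 → C_0 is given by ∂[p,q] = [q] − [p].
The 4×6 boundary matrix has rank 3 and Smith normal form diag(1,1,1).

∂_2: C_2 → C_1 sends each 2-simplex [p,q,r] to [q,r] − [p,r] + [p,q]. For instance
  ∂[0,1,3] = [1,3] − [0,3] + [0,1],
  ∂[1,2,3] = [2,3] − [1,3] + [1,2].
This gives a 6×4 integer matrix of rank 3; reducing to Smith normal form yields diagonal entries (1,1,1).

∂_3: C_3 → C_2 sends each 3-simplex σ to the alternating sum Σ_i (−1)^i (σ with its i-th vertex removed). For instance
  ∂[0,1,2,3] = [1,2,3] − [0,2,3] + [0,1,3] − [0,1,2].
The resulting 4×1 matrix has rank 1, and its Smith normal form has invariant factors (1).

Now H_k = ker ∂_k / im ∂_{k+1}, so:

  H_0: rank C_0 − rank ∂_1 = 4 − 3 = 1, and the invariant factors of ∂_1 are all 1, so H_0 = Z.
  H_1: rank ker ∂_1 − rank ∂_2 = (6 − 3) − 3 = 0, and the invariant factors of ∂_2 are all 1, so H_1 = 0.
  H_2: rank ker ∂_2 − rank ∂_3 = (4 − 3) − 1 = 0, and the invariant factors of ∂_3 are all 1, so H_2 = 0.
  H_3: rank ker ∂_3 − rank ∂_4 = (1 − 1) − 0 = 0, and there is no ∂_4, so H_3 = 0.

(K is a triangulation of the 3-simplex.)

H_0 ≅ Z,  H_1 = 0,  H_2 = 0,  H_3 = 0.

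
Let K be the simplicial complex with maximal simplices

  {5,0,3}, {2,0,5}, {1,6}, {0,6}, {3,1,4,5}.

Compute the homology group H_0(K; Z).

H_0 = Z.

Take the total order 0 < 1 < 2 < 3 < 4 < 5 < 6 on the vertex set. Then K (dimension 3) consists of the simplices:

  0-simplices (7): [0], [1], [2], [3], [4], [5], [6]
  1-simplices (12): [0,2], [0,3], [0,5], [0,6], [1,3], [1,4], [1,5], [1,6], [2,5], [3,4], [3,5], [4,5]
  2-simplices (6): [0,2,5], [0,3,5], [1,3,4], [1,3,5], [1,4,5], [3,4,5]
  3-simplices (1): [1,3,4,5]

giving chain groups C_0 ≅ Z^7, C_1 ≅ Z^12, C_2 ≅ Z^6, C_3 ≅ Z^1.

∂_1: C_1 → C_0 sends each edge [p,q] (with p < q) to q − p.
This gives a 7×12 integer matrix of rank 6; reducing to Smith normal form yields diagonal entries (1,1,1,1,1,1).

∂_2: C_2 → C_1 maps a triangle to the signed sum of its edges. For instance
  ∂[0,2,5] = [2,5] − [0,5] + [0,2],
  ∂[1,4,5] = [4,5] − [1,5] + [1,4].
The 12×6 boundary matrix has rank 5 and Smith normal form diag(1,1,1,1,1).

The boundary map ∂_3: C_3 → C_2 sends each 3-simplex σ to the alternating sum Σ_i (−1)^i (σ with its i-th vertex removed). For instance
  ∂[1,3,4,5] = [3,4,5] − [1,4,5] + [1,3,5] − [1,3,4].
As a 6×1 matrix over Z this has rank 1, with invariant factors (1).

From H_k ≅ ker(∂_k) / im(∂_{k+1}) we obtain:

  H_0: rank C_0 − rank ∂_1 = 7 − 6 = 1, and the invariant factors of ∂_1 are all 1, so H_0 = Z.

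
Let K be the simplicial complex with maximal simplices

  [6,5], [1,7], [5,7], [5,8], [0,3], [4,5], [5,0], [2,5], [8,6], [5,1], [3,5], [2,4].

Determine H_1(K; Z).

Order the vertices as 0 < 1 < 2 < 3 < 4 < 5 < 6 < 7 < 8. Listing each simplex with vertices in this order, K has dimension 1 with simplices:

  0-simplices (9): [0], [1], [2], [3], [4], [5], [6], [7], [8]
  1-simplices (12): [0,3], [0,5], [1,5], [1,7], [2,4], [2,5], [3,5], [4,5], [5,6], [5,7], [5,8], [6,8]

so the chain groups are C_0 ≅ Z^9, C_1 ≅ Z^12.

∂_1: C_1 → C_0 maps an edge to its endpoints' difference, ∂[p,q] = q − p.
This gives a 9×12 integer matrix of rank 8; reducing to Smith normal form yields diagonal entries (1,1,1,1,1,1,1,1).

From H_k ≅ ker(∂_k) / im(∂_{k+1}) we obtain:

  H_1: rank ker ∂_1 − rank ∂_2 = (12 − 8) − 0 = 4, and there is no ∂_2, so H_1 = Z^4.

(K is a triangulation of a wedge of 4 circles.)

H_1 ≅ Z^4.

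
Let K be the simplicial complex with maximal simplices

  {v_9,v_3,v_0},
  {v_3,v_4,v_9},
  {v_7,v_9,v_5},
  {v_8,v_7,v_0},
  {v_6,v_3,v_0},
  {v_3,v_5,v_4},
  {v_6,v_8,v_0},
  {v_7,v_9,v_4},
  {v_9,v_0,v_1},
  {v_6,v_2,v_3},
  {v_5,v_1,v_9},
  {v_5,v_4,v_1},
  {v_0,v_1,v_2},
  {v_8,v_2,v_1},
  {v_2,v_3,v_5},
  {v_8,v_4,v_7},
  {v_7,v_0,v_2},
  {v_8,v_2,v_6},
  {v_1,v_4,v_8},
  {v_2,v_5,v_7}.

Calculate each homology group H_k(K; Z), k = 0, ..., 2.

Fix the vertex order v_0 < v_1 < v_2 < v_3 < v_4 < v_5 < v_6 < v_7 < v_8 < v_9 and write every simplex with vertices in increasing order. Then dim K = 2 and the simplices of K are:

  0-simplices (10): [v_0], [v_1], [v_2], [v_3], [v_4], [v_5], [v_6], [v_7], [v_8], [v_9]
  1-simplices (30): (30 of them)
  2-simplices (20): (20 of them)

Hence C_0 ≅ Z^10, C_1 ≅ Z^30, C_2 ≅ Z^20.

Boundary ∂_1: C_1 → C_0 maps an edge to its endpoints' difference, ∂[p,q] = q − p. For instance
  ∂[v_5,v_9] = [v_9] − [v_5].
The 10×30 boundary matrix has rank 9 and Smith normal form diag(1,1,1,1,1,1,1,1,1).

The boundary map ∂_2: C_2 → C_1 maps a triangle to the signed sum of its edges. For instance
  ∂[v_0,v_3,v_6] = [v_3,v_6] − [v_0,v_6] + [v_0,v_3],
  ∂[v_5,v_7,v_9] = [v_7,v_9] − [v_5,v_9] + [v_5,v_7].
The resulting 30×20 matrix has rank 20, and its Smith normal form has invariant factors (1,1,1,1,1,1,1,1,1,1,1,1,1,1,1,1,1,1,1,2).

Computing H_k = (kernel of ∂_k) / (image of ∂_{k+1}):

  H_0: rank C_0 − rank ∂_1 = 10 − 9 = 1, and the invariant factors of ∂_1 are all 1, so H_0 = Z.
  H_1: rank ker ∂_1 − rank ∂_2 = (30 − 9) − 20 = 1, and ∂_2 has invariant factor 2 > 1, so H_1 = Z ⊕ Z/2.
  H_2: rank ker ∂_2 − rank ∂_3 = (20 − 20) − 0 = 0, and there is no ∂_3, so H_2 = 0.

As a check, the Euler characteristic is 10 − 30 + 20 = 0, which agrees with 1 − 1 + 0 = 0.

H_0 ≅ Z,  H_1 ≅ Z ⊕ Z/2,  H_2 = 0.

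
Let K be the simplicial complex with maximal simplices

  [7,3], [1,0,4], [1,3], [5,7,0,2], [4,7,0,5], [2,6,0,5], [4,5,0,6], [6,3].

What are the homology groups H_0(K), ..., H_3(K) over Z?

H_0 = Z,  H_1 = Z^2,  H_2 = 0,  H_3 = 0.

We work with the vertex ordering 0 < 1 < 2 < 3 < 4 < 5 < 6 < 7. The simplices of K, each written with vertices in increasing order, are:

  0-simplices (8): [0], [1], [2], [3], [4], [5], [6], [7]
  1-simplices (18): [0,1], [0,2], [0,4], [0,5], [0,6], [0,7], [1,3], [1,4], [2,5], [2,6], [2,7], [3,6], [3,7], [4,5], [4,6], [4,7], [5,6], [5,7]
  2-simplices (13): [0,1,4], [0,2,5], [0,2,6], [0,2,7], [0,4,5], [0,4,6], [0,4,7], [0,5,6], [0,5,7], [2,5,6], [2,5,7], [4,5,6], [4,5,7]
  3-simplices (4): [0,2,5,6], [0,2,5,7], [0,4,5,6], [0,4,5,7]

Hence C_0 ≅ Z^8, C_1 ≅ Z^18, C_2 ≅ Z^13, C_3 ≅ Z^4.

Boundary ∂_1: C_1 → C_0 sends each edge [p,q] (with p < q) to q − p.
As a 8×18 matrix over Z this has rank 7, with invariant factors (1,1,1,1,1,1,1).

∂_2: C_2 → C_1 maps a triangle to the signed sum of its edges. For instance
  ∂[2,5,6] = [5,6] − [2,6] + [2,5],
  ∂[0,4,7] = [4,7] − [0,7] + [0,4].
The 18×13 boundary matrix has rank 9 and Smith normal form diag(1,1,1,1,1,1,1,1,1).

The boundary map ∂_3: C_3 → C_2 sends each 3-simplex σ to the alternating sum Σ_i (−1)^i (σ with its i-th vertex removed). For instance
  ∂[0,4,5,6] = [4,5,6] − [0,5,6] + [0,4,6] − [0,4,5],
  ∂[0,2,5,6] = [2,5,6] − [0,5,6] + [0,2,6] − [0,2,5].
As a 13×4 matrix over Z this has rank 4, with invariant factors (1,1,1,1).

From H_k ≅ ker(∂_k) / im(∂_{k+1}) we obtain:

  H_0: rank C_0 − rank ∂_1 = 8 − 7 = 1, and the invariant factors of ∂_1 are all 1, so H_0 ≅ Z.
  H_1: rank ker ∂_1 − rank ∂_2 = (18 − 7) − 9 = 2, and the invariant factors of ∂_2 are all 1, so H_1 ≅ Z^2.
  H_2: rank ker ∂_2 − rank ∂_3 = (13 − 9) − 4 = 0, and the invariant factors of ∂_3 are all 1, so H_2 ≅ 0.
  H_3: rank ker ∂_3 − rank ∂_4 = (4 − 4) − 0 = 0, and there is no ∂_4, so H_3 ≅ 0.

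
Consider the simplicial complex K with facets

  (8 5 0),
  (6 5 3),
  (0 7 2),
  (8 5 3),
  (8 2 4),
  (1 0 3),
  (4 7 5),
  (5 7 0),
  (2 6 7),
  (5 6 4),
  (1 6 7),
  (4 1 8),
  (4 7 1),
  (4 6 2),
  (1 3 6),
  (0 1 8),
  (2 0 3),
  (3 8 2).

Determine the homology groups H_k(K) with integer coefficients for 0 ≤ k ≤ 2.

H_0 ≅ Z,  H_1 ≅ Z ⊕ Z_2,  H_2 = 0.

Fix the vertex order 0 < 1 < 2 < 3 < 4 < 5 < 6 < 7 < 8 and write every simplex with vertices in increasing order. Then dim K = 2 and the simplices of K are:

  0-simplices (9): [0], [1], [2], [3], [4], [5], [6], [7], [8]
  1-simplices (27): (27 of them)
  2-simplices (18): [0,1,3], [0,1,8], [0,2,3], [0,2,7], [0,5,7], [0,5,8], [1,3,6], [1,4,7], [1,4,8], [1,6,7], [2,3,8], [2,4,6], [2,4,8], [2,6,7], [3,5,6], [3,5,8], [4,5,6], [4,5,7]

Hence C_0 ≅ Z^9, C_1 ≅ Z^27, C_2 ≅ Z^18.

The boundary map ∂_1: C_1 → C_0 maps an edge to its endpoints' difference, ∂[p,q] = q − p.
The resulting 9×27 matrix has rank 8, and its Smith normal form has invariant factors (1,1,1,1,1,1,1,1).

The boundary map ∂_2: C_2 → C_1 maps a triangle to the signed sum of its edges. For instance
  ∂[4,5,6] = [5,6] − [4,6] + [4,5],
  ∂[0,2,7] = [2,7] − [0,7] + [0,2].
The resulting 27×18 matrix has rank 18, and its Smith normal form has invariant factors (1,1,1,1,1,1,1,1,1,1,1,1,1,1,1,1,1,2).

From H_k ≅ ker(∂_k) / im(∂_{k+1}) we obtain:

  H_0: rank C_0 − rank ∂_1 = 9 − 8 = 1, and the invariant factors of ∂_1 are all 1, so H_0 ≅ Z.
  H_1: rank ker ∂_1 − rank ∂_2 = (27 − 8) − 18 = 1, and ∂_2 has invariant factor 2 > 1, so H_1 ≅ Z ⊕ Z_2.
  H_2: rank ker ∂_2 − rank ∂_3 = (18 − 18) − 0 = 0, and there is no ∂_3, so H_2 ≅ 0.

(K is a triangulation of the Klein bottle.)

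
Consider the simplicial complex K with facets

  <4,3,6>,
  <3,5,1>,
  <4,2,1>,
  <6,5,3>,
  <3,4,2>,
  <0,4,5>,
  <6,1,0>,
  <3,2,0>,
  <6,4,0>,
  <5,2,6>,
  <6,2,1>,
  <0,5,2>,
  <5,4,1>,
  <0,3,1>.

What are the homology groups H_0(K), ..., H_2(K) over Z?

Order the vertices as 0 < 1 < 2 < 3 < 4 < 5 < 6. Listing each simplex with vertices in this order, K has dimension 2 with simplices:

  0-simplices (7): [0], [1], [2], [3], [4], [5], [6]
  1-simplices (21): [0,1], [0,2], [0,3], [0,4], [0,5], [0,6], [1,2], [1,3], [1,4], [1,5], [1,6], [2,3], [2,4], [2,5], [2,6], [3,4], [3,5], [3,6], [4,5], [4,6], [5,6]
  2-simplices (14): [0,1,3], [0,1,6], [0,2,3], [0,2,5], [0,4,5], [0,4,6], [1,2,4], [1,2,6], [1,3,5], [1,4,5], [2,3,4], [2,5,6], [3,4,6], [3,5,6]

giving chain groups C_0 ≅ Z^7, C_1 ≅ Z^21, C_2 ≅ Z^14.

Boundary ∂_1: C_1 → C_0 is given by ∂[p,q] = [q] − [p].
The resulting 7×21 matrix has rank 6, and its Smith normal form has invariant factors (1,1,1,1,1,1).

Boundary ∂_2: C_2 → C_1 sends each 2-simplex [p,q,r] to [q,r] − [p,r] + [p,q]. For instance
  ∂[1,3,5] = [3,5] − [1,5] + [1,3],
  ∂[1,2,6] = [2,6] − [1,6] + [1,2].
The 21×14 boundary matrix has rank 13 and Smith normal form diag(1,1,1,1,1,1,1,1,1,1,1,1,1).

Reading off H_k = ker ∂_k / im ∂_{k+1}:

  H_0: rank C_0 − rank ∂_1 = 7 − 6 = 1, and the invariant factors of ∂_1 are all 1, so H_0 = Z.
  H_1: rank ker ∂_1 − rank ∂_2 = (21 − 6) − 13 = 2, and the invariant factors of ∂_2 are all 1, so H_1 = Z^2.
  H_2: rank ker ∂_2 − rank ∂_3 = (14 − 13) − 0 = 1, and there is no ∂_3, so H_2 = Z.

H_0 = Z,  H_1 = Z^2,  H_2 = Z.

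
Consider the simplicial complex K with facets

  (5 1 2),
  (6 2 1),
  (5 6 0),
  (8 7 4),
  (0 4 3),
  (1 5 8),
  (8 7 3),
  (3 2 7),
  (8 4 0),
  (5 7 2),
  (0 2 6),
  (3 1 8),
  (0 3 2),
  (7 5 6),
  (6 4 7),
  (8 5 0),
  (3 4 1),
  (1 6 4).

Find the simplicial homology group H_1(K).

H_1 ≅ Z ⊕ Z/2Z.

Order the vertices as 0 < 1 < 2 < 3 < 4 < 5 < 6 < 7 < 8. Listing each simplex with vertices in this order, K has dimension 2 with simplices:

  0-simplices (9): [0], [1], [2], [3], [4], [5], [6], [7], [8]
  1-simplices (27): (27 of them)
  2-simplices (18): [0,2,3], [0,2,6], [0,3,4], [0,4,8], [0,5,6], [0,5,8], [1,2,5], [1,2,6], [1,3,4], [1,3,8], [1,4,6], [1,5,8], [2,3,7], [2,5,7], [3,7,8], [4,6,7], [4,7,8], [5,6,7]

giving chain groups C_0 ≅ Z^9, C_1 ≅ Z^27, C_2 ≅ Z^18.

∂_1: C_1 → C_0 sends each edge [p,q] (with p < q) to q − p. For instance
  ∂[0,3] = [3] − [0].
The resulting 9×27 matrix has rank 8, and its Smith normal form has invariant factors (1,1,1,1,1,1,1,1).

The boundary map ∂_2: C_2 → C_1 acts by ∂[p,q,r] = [q,r] − [p,r] + [p,q]. For instance
  ∂[0,2,6] = [2,6] − [0,6] + [0,2],
  ∂[1,2,5] = [2,5] − [1,5] + [1,2].
The 27×18 boundary matrix has rank 18 and Smith normal form diag(1,1,1,1,1,1,1,1,1,1,1,1,1,1,1,1,1,2).

Reading off H_k = ker ∂_k / im ∂_{k+1}:

  H_1: rank ker ∂_1 − rank ∂_2 = (27 − 8) − 18 = 1, and ∂_2 has invariant factor 2 > 1, so H_1 = Z ⊕ Z/2Z.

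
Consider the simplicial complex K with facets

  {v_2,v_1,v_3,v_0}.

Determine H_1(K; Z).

We work with the vertex ordering v_0 < v_1 < v_2 < v_3. The simplices of K, each written with vertices in increasing order, are:

  0-simplices (4): [v_0], [v_1], [v_2], [v_3]
  1-simplices (6): [v_0,v_1], [v_0,v_2], [v_0,v_3], [v_1,v_2], [v_1,v_3], [v_2,v_3]
  2-simplices (4): [v_0,v_1,v_2], [v_0,v_1,v_3], [v_0,v_2,v_3], [v_1,v_2,v_3]
  3-simplices (1): [v_0,v_1,v_2,v_3]

giving chain groups C_0 ≅ Z^4, C_1 ≅ Z^6, C_2 ≅ Z^4, C_3 ≅ Z^1.

Boundary ∂_1: C_1 → C_0 is given by ∂[p,q] = [q] − [p]. For instance
  ∂[v_2,v_3] = [v_3] − [v_2].
The 4×6 boundary matrix has rank 3 and Smith normal form diag(1,1,1).

Boundary ∂_2: C_2 → C_1 acts by ∂[p,q,r] = [q,r] − [p,r] + [p,q]. For instance
  ∂[v_1,v_2,v_3] = [v_2,v_3] − [v_1,v_3] + [v_1,v_2],
  ∂[v_0,v_1,v_3] = [v_1,v_3] − [v_0,v_3] + [v_0,v_1].
The 6×4 boundary matrix has rank 3 and Smith normal form diag(1,1,1).

The boundary map ∂_3: C_3 → C_2 sends each 3-simplex σ to the alternating sum Σ_i (−1)^i (σ with its i-th vertex removed). For instance
  ∂[v_0,v_1,v_2,v_3] = [v_1,v_2,v_3] − [v_0,v_2,v_3] + [v_0,v_1,v_3] − [v_0,v_1,v_2].
This gives a 4×1 integer matrix of rank 1; reducing to Smith normal form yields diagonal entries (1).

Computing H_k = (kernel of ∂_k) / (image of ∂_{k+1}):

  H_1: rank ker ∂_1 − rank ∂_2 = (6 − 3) − 3 = 0, and the invariant factors of ∂_2 are all 1, so H_1 = 0.

H_1 ≅ 0.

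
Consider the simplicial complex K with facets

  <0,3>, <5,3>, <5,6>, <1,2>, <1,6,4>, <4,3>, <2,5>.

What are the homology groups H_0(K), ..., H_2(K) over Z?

H_0 = Z,  H_1 = Z^2,  H_2 = 0.

Fix the vertex order 0 < 1 < 2 < 3 < 4 < 5 < 6 and write every simplex with vertices in increasing order. Then dim K = 2 and the simplices of K are:

  0-simplices (7): [0], [1], [2], [3], [4], [5], [6]
  1-simplices (9): [0,3], [1,2], [1,4], [1,6], [2,5], [3,4], [3,5], [4,6], [5,6]
  2-simplices (1): [1,4,6]

so the chain groups are C_0 ≅ Z^7, C_1 ≅ Z^9, C_2 ≅ Z^1.

Boundary ∂_1: C_1 → C_0 maps an edge to its endpoints' difference, ∂[p,q] = q − p. For instance
  ∂[0,3] = [3] − [0].
As a 7×9 matrix over Z this has rank 6, with invariant factors (1,1,1,1,1,1).

The boundary map ∂_2: C_2 → C_1 acts by ∂[p,q,r] = [q,r] − [p,r] + [p,q]. For instance
  ∂[1,4,6] = [4,6] − [1,6] + [1,4].
The resulting 9×1 matrix has rank 1, and its Smith normal form has invariant factors (1).

Reading off H_k = ker ∂_k / im ∂_{k+1}:

  H_0: rank C_0 − rank ∂_1 = 7 − 6 = 1, and the invariant factors of ∂_1 are all 1, so H_0 ≅ Z.
  H_1: rank ker ∂_1 − rank ∂_2 = (9 − 6) − 1 = 2, and the invariant factors of ∂_2 are all 1, so H_1 ≅ Z^2.
  H_2: rank ker ∂_2 − rank ∂_3 = (1 − 1) − 0 = 0, and there is no ∂_3, so H_2 ≅ 0.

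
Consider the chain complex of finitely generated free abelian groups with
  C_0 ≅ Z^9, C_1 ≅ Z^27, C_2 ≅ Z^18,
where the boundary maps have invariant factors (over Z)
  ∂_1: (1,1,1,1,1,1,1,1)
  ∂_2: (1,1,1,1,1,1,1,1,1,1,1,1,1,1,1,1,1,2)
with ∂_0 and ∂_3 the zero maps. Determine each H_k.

H_0: b_0 = 9 − 0 − 8 = 1; torsion from ∂_1 factors > 1: none. So H_0 ≅ Z.
H_1: b_1 = 27 − 8 − 18 = 1; torsion from ∂_2 factors > 1: [2]. So H_1 ≅ Z ⊕ Z/2.
H_2: b_2 = 18 − 18 − 0 = 0; torsion from ∂_3 factors > 1: none. So H_2 ≅ 0.

H_0 ≅ Z,  H_1 ≅ Z ⊕ Z/2,  H_2 = 0.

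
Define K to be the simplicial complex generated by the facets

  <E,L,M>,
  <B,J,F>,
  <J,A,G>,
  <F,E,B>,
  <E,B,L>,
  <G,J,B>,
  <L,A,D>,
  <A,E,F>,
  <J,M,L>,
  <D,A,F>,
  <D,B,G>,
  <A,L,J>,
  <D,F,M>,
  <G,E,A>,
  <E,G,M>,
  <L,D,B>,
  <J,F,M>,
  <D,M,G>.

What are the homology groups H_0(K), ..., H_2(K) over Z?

K has 9 vertices, 27 edges, 18 triangles.
rank ∂_0 = 0, rank ∂_1 = 8 ⇒ b_0 = 9 − 0 − 8 = 1; all invariant factors of ∂_1 are 1 so no torsion. So H_0 ≅ Z.
rank ∂_1 = 8, rank ∂_2 = 17 ⇒ b_1 = 27 − 8 − 17 = 2; all invariant factors of ∂_2 are 1 so no torsion. So H_1 ≅ Z^2.
rank ∂_2 = 17, rank ∂_3 = 0 ⇒ b_2 = 18 − 17 − 0 = 1. So H_2 ≅ Z.

H_0 ≅ Z,  H_1 ≅ Z^2,  H_2 ≅ Z.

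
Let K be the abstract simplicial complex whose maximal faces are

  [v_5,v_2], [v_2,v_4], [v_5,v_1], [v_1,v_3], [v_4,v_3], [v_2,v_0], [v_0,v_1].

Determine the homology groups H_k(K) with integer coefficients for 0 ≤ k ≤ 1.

H_0 ≅ Z,  H_1 ≅ Z^2.

Take the total order v_0 < v_1 < v_2 < v_3 < v_4 < v_5 on the vertex set. Then K (dimension 1) consists of the simplices:

  0-simplices (6): [v_0], [v_1], [v_2], [v_3], [v_4], [v_5]
  1-simplices (7): [v_0,v_1], [v_0,v_2], [v_1,v_3], [v_1,v_5], [v_2,v_4], [v_2,v_5], [v_3,v_4]

giving chain groups C_0 ≅ Z^6, C_1 ≅ Z^7.

∂_1: C_1 → C_0 sends each edge [p,q] (with p < q) to q − p. For instance
  ∂[v_1,v_5] = [v_5] − [v_1].
This gives a 6×7 integer matrix of rank 5; reducing to Smith normal form yields diagonal entries (1,1,1,1,1).

Now H_k = ker ∂_k / im ∂_{k+1}, so:

  H_0: rank C_0 − rank ∂_1 = 6 − 5 = 1, and the invariant factors of ∂_1 are all 1, so H_0 ≅ Z.
  H_1: rank ker ∂_1 − rank ∂_2 = (7 − 5) − 0 = 2, and there is no ∂_2, so H_1 ≅ Z^2.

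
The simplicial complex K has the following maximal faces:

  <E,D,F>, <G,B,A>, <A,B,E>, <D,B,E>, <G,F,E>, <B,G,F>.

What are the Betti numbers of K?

b_0 = 1, b_1 = 1, b_2 = 0.

K has 6 vertices, 12 edges, 6 triangles.
rank ∂_0 = 0, rank ∂_1 = 5 ⇒ b_0 = 6 − 0 − 5 = 1; all invariant factors of ∂_1 are 1 so no torsion. So H_0 = Z.
rank ∂_1 = 5, rank ∂_2 = 6 ⇒ b_1 = 12 − 5 − 6 = 1; all invariant factors of ∂_2 are 1 so no torsion. So H_1 = Z.
rank ∂_2 = 6, rank ∂_3 = 0 ⇒ b_2 = 6 − 6 − 0 = 0. So H_2 = 0.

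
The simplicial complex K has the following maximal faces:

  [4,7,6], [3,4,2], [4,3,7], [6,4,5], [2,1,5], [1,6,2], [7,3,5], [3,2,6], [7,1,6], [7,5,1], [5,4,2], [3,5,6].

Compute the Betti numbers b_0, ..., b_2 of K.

Fix the vertex order 1 < 2 < 3 < 4 < 5 < 6 < 7 and write every simplex with vertices in increasing order. Then dim K = 2 and the simplices of K are:

  0-simplices (7): [1], [2], [3], [4], [5], [6], [7]
  1-simplices (18): [1,2], [1,5], [1,6], [1,7], [2,3], [2,4], [2,5], [2,6], [3,4], [3,5], [3,6], [3,7], [4,5], [4,6], [4,7], [5,6], [5,7], [6,7]
  2-simplices (12): [1,2,5], [1,2,6], [1,5,7], [1,6,7], [2,3,4], [2,3,6], [2,4,5], [3,4,7], [3,5,6], [3,5,7], [4,5,6], [4,6,7]

so the chain groups are C_0 ≅ Z^7, C_1 ≅ Z^18, C_2 ≅ Z^12.

The boundary map ∂_1: C_1 → C_0 is given by ∂[p,q] = [q] − [p].
The resulting 7×18 matrix has rank 6, and its Smith normal form has invariant factors (1,1,1,1,1,1).

Boundary ∂_2: C_2 → C_1 maps a triangle to the signed sum of its edges. For instance
  ∂[1,2,5] = [2,5] − [1,5] + [1,2],
  ∂[1,6,7] = [6,7] − [1,7] + [1,6].
The 18×12 boundary matrix has rank 12 and Smith normal form diag(1,1,1,1,1,1,1,1,1,1,1,2).

From H_k ≅ ker(∂_k) / im(∂_{k+1}) we obtain:

  H_0: rank C_0 − rank ∂_1 = 7 − 6 = 1, and the invariant factors of ∂_1 are all 1, so H_0 ≅ Z.
  H_1: rank ker ∂_1 − rank ∂_2 = (18 − 6) − 12 = 0, and ∂_2 has invariant factor 2 > 1, so H_1 ≅ Z_2.
  H_2: rank ker ∂_2 − rank ∂_3 = (12 − 12) − 0 = 0, and there is no ∂_3, so H_2 ≅ 0.

As a check, the Euler characteristic is 7 − 18 + 12 = 1, which agrees with 1 − 0 + 0 = 1.

Hence the Betti numbers are b_0 = 1, b_1 = 0, b_2 = 0.

b_0 = 1, b_1 = 0, b_2 = 0.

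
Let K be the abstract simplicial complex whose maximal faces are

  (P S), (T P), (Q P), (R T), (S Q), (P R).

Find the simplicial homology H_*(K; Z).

Take the total order P < Q < R < S < T on the vertex set. Then K (dimension 1) consists of the simplices:

  0-simplices (5): P, Q, R, S, T
  1-simplices (6): PQ, PR, PS, PT, QS, RT

giving chain groups C_0 ≅ Z^5, C_1 ≅ Z^6.

Boundary ∂_1: C_1 → C_0 sends each edge [p,q] (with p < q) to q − p. For instance
  ∂PQ = Q − P.
This gives a 5×6 integer matrix of rank 4; reducing to Smith normal form yields diagonal entries (1,1,1,1).

Now H_k = ker ∂_k / im ∂_{k+1}, so:

  H_0: rank C_0 − rank ∂_1 = 5 − 4 = 1, and the invariant factors of ∂_1 are all 1, so H_0 = Z.
  H_1: rank ker ∂_1 − rank ∂_2 = (6 − 4) − 0 = 2, and there is no ∂_2, so H_1 = Z^2.

H_0 ≅ Z,  H_1 ≅ Z^2.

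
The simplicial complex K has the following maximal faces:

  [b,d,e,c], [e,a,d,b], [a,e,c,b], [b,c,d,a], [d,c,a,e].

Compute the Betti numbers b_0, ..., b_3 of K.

Order the vertices as a < b < c < d < e. Listing each simplex with vertices in this order, K has dimension 3 with simplices:

  0-simplices (5): a, b, c, d, e
  1-simplices (10): ab, ac, ad, ae, bc, bd, be, cd, ce, de
  2-simplices (10): abc, abd, abe, acd, ace, ade, bcd, bce, bde, cde
  3-simplices (5): abcd, abce, abde, acde, bcde

giving chain groups C_0 ≅ Z^5, C_1 ≅ Z^10, C_2 ≅ Z^10, C_3 ≅ Z^5.

Boundary ∂_1: C_1 → C_0 sends each edge [p,q] (with p < q) to q − p.
As a 5×10 matrix over Z this has rank 4, with invariant factors (1,1,1,1).

Boundary ∂_2: C_2 → C_1 maps a triangle to the signed sum of its edges. For instance
  ∂acd = cd − ad + ac,
  ∂bce = ce − be + bc.
This gives a 10×10 integer matrix of rank 6; reducing to Smith normal form yields diagonal entries (1,1,1,1,1,1).

The boundary map ∂_3: C_3 → C_2 sends each 3-simplex σ to the alternating sum Σ_i (−1)^i (σ with its i-th vertex removed). For instance
  ∂abcd = bcd − acd + abd − abc,
  ∂abce = bce − ace + abe − abc.
The resulting 10×5 matrix has rank 4, and its Smith normal form has invariant factors (1,1,1,1).

From H_k ≅ ker(∂_k) / im(∂_{k+1}) we obtain:

  H_0: rank C_0 − rank ∂_1 = 5 − 4 = 1, and the invariant factors of ∂_1 are all 1, so H_0 = Z.
  H_1: rank ker ∂_1 − rank ∂_2 = (10 − 4) − 6 = 0, and the invariant factors of ∂_2 are all 1, so H_1 = 0.
  H_2: rank ker ∂_2 − rank ∂_3 = (10 − 6) − 4 = 0, and the invariant factors of ∂_3 are all 1, so H_2 = 0.
  H_3: rank ker ∂_3 − rank ∂_4 = (5 − 4) − 0 = 1, and there is no ∂_4, so H_3 = Z.

Hence the Betti numbers are b_0 = 1, b_1 = 0, b_2 = 0, b_3 = 1.

b_0 = 1, b_1 = 0, b_2 = 0, b_3 = 1.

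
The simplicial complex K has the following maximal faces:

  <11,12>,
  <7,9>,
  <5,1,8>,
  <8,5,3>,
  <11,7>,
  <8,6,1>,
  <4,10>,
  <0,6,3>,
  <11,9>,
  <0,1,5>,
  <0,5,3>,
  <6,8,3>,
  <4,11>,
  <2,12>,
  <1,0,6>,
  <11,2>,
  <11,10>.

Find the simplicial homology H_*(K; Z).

H_0 = Z^2,  H_1 = Z^3,  H_2 = Z.

Fix the vertex order 0 < 1 < 2 < 3 < 4 < 5 < 6 < 7 < 8 < 9 < 10 < 11 < 12 and write every simplex with vertices in increasing order. Then dim K = 2 and the simplices of K are:

  0-simplices (13): [0], [1], [2], [3], [4], [5], [6], [7], [8], [9], [10], [11], [12]
  1-simplices (21): [0,1], [0,3], [0,5], [0,6], [1,5], [1,6], [1,8], [2,11], [2,12], [3,5], [3,6], [3,8], [4,10], [4,11], [5,8], [6,8], [7,9], [7,11], [9,11], [10,11], [11,12]
  2-simplices (8): [0,1,5], [0,1,6], [0,3,5], [0,3,6], [1,5,8], [1,6,8], [3,5,8], [3,6,8]

so the chain groups are C_0 ≅ Z^13, C_1 ≅ Z^21, C_2 ≅ Z^8.

Boundary ∂_1: C_1 → C_0 sends each edge [p,q] (with p < q) to q − p. For instance
  ∂[0,6] = [6] − [0].
This gives a 13×21 integer matrix of rank 11; reducing to Smith normal form yields diagonal entries (1,1,1,1,1,1,1,1,1,1,1).

The boundary map ∂_2: C_2 → C_1 sends each 2-simplex [p,q,r] to [q,r] − [p,r] + [p,q]. For instance
  ∂[1,6,8] = [6,8] − [1,8] + [1,6],
  ∂[0,3,6] = [3,6] − [0,6] + [0,3].
This gives a 21×8 integer matrix of rank 7; reducing to Smith normal form yields diagonal entries (1,1,1,1,1,1,1).

Reading off H_k = ker ∂_k / im ∂_{k+1}:

  H_0: rank C_0 − rank ∂_1 = 13 − 11 = 2, and the invariant factors of ∂_1 are all 1, so H_0 ≅ Z^2.
  H_1: rank ker ∂_1 − rank ∂_2 = (21 − 11) − 7 = 3, and the invariant factors of ∂_2 are all 1, so H_1 ≅ Z^3.
  H_2: rank ker ∂_2 − rank ∂_3 = (8 − 7) − 0 = 1, and there is no ∂_3, so H_2 ≅ Z.

As a check, the Euler characteristic is 13 − 21 + 8 = 0, which agrees with 2 − 3 + 1 = 0.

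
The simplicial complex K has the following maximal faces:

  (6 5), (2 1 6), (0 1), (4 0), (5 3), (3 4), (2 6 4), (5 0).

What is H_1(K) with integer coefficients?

We work with the vertex ordering 0 < 1 < 2 < 3 < 4 < 5 < 6. The simplices of K, each written with vertices in increasing order, are:

  0-simplices (7): [0], [1], [2], [3], [4], [5], [6]
  1-simplices (11): [0,1], [0,4], [0,5], [1,2], [1,6], [2,4], [2,6], [3,4], [3,5], [4,6], [5,6]
  2-simplices (2): [1,2,6], [2,4,6]

giving chain groups C_0 ≅ Z^7, C_1 ≅ Z^11, C_2 ≅ Z^2.

The boundary map ∂_1: C_1 → C_0 sends each edge [p,q] (with p < q) to q − p. For instance
  ∂[4,6] = [6] − [4].
This gives a 7×11 integer matrix of rank 6; reducing to Smith normal form yields diagonal entries (1,1,1,1,1,1).

Boundary ∂_2: C_2 → C_1 acts by ∂[p,q,r] = [q,r] − [p,r] + [p,q]. For instance
  ∂[2,4,6] = [4,6] − [2,6] + [2,4],
  ∂[1,2,6] = [2,6] − [1,6] + [1,2].
The 11×2 boundary matrix has rank 2 and Smith normal form diag(1,1).

From H_k ≅ ker(∂_k) / im(∂_{k+1}) we obtain:

  H_1: rank ker ∂_1 − rank ∂_2 = (11 − 6) − 2 = 3, and the invariant factors of ∂_2 are all 1, so H_1 ≅ Z^3.

H_1 = Z^3.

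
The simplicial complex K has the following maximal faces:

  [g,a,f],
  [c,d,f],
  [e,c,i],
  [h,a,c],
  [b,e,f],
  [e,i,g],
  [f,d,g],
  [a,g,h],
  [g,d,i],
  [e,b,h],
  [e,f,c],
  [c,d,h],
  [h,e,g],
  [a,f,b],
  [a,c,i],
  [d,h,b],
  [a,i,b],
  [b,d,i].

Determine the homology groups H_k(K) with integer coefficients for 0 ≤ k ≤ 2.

H_0 ≅ Z,  H_1 ≅ Z^2,  H_2 ≅ Z.

Order the vertices as a < b < c < d < e < f < g < h < i. Listing each simplex with vertices in this order, K has dimension 2 with simplices:

  0-simplices (9): a, b, c, d, e, f, g, h, i
  1-simplices (27): ab, ac, af, ag, ah, ai, bd, be, bf, bh, bi, cd, ce, cf, ch, ci, df, dg, dh, di, ef, eg, eh, ei, fg, gh, gi
  2-simplices (18): abf, abi, ach, aci, afg, agh, bdh, bdi, bef, beh, cdf, cdh, cef, cei, dfg, dgi, egh, egi

giving chain groups C_0 ≅ Z^9, C_1 ≅ Z^27, C_2 ≅ Z^18.

The boundary map ∂_1: C_1 → C_0 is given by ∂[p,q] = [q] − [p].
The resulting 9×27 matrix has rank 8, and its Smith normal form has invariant factors (1,1,1,1,1,1,1,1).

Boundary ∂_2: C_2 → C_1 maps a triangle to the signed sum of its edges. For instance
  ∂dfg = fg − dg + df,
  ∂bef = ef − bf + be.
This gives a 27×18 integer matrix of rank 17; reducing to Smith normal form yields diagonal entries (1,1,1,1,1,1,1,1,1,1,1,1,1,1,1,1,1).

Reading off H_k = ker ∂_k / im ∂_{k+1}:

  H_0: rank C_0 − rank ∂_1 = 9 − 8 = 1, and the invariant factors of ∂_1 are all 1, so H_0 ≅ Z.
  H_1: rank ker ∂_1 − rank ∂_2 = (27 − 8) − 17 = 2, and the invariant factors of ∂_2 are all 1, so H_1 ≅ Z^2.
  H_2: rank ker ∂_2 − rank ∂_3 = (18 − 17) − 0 = 1, and there is no ∂_3, so H_2 ≅ Z.

(K is a triangulation of the torus T^2.)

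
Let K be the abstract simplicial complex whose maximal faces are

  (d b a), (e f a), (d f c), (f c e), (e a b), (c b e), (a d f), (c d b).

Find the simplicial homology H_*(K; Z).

We work with the vertex ordering a < b < c < d < e < f. The simplices of K, each written with vertices in increasing order, are:

  0-simplices (6): a, b, c, d, e, f
  1-simplices (12): ab, ad, ae, af, bc, bd, be, cd, ce, cf, df, ef
  2-simplices (8): abd, abe, adf, aef, bcd, bce, cdf, cef

giving chain groups C_0 ≅ Z^6, C_1 ≅ Z^12, C_2 ≅ Z^8.

∂_1: C_1 → C_0 sends each edge [p,q] (with p < q) to q − p.
As a 6×12 matrix over Z this has rank 5, with invariant factors (1,1,1,1,1).

Boundary ∂_2: C_2 → C_1 sends each 2-simplex [p,q,r] to [q,r] − [p,r] + [p,q]. For instance
  ∂bcd = cd − bd + bc,
  ∂cef = ef − cf + ce.
The 12×8 boundary matrix has rank 7 and Smith normal form diag(1,1,1,1,1,1,1).

From H_k ≅ ker(∂_k) / im(∂_{k+1}) we obtain:

  H_0: rank C_0 − rank ∂_1 = 6 − 5 = 1, and the invariant factors of ∂_1 are all 1, so H_0 = Z.
  H_1: rank ker ∂_1 − rank ∂_2 = (12 − 5) − 7 = 0, and the invariant factors of ∂_2 are all 1, so H_1 = 0.
  H_2: rank ker ∂_2 − rank ∂_3 = (8 − 7) − 0 = 1, and there is no ∂_3, so H_2 = Z.

As a check, the Euler characteristic is 6 − 12 + 8 = 2, which agrees with 1 − 0 + 1 = 2.
(K is a triangulation of the 2-sphere S^2.)

H_0 = Z,  H_1 = 0,  H_2 = Z.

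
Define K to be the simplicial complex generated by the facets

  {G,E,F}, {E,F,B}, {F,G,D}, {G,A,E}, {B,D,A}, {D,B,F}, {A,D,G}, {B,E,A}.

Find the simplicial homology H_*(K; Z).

Fix the vertex order A < B < D < E < F < G and write every simplex with vertices in increasing order. Then dim K = 2 and the simplices of K are:

  0-simplices (6): A, B, D, E, F, G
  1-simplices (12): AB, AD, AE, AG, BD, BE, BF, DF, DG, EF, EG, FG
  2-simplices (8): ABD, ABE, ADG, AEG, BDF, BEF, DFG, EFG

giving chain groups C_0 ≅ Z^6, C_1 ≅ Z^12, C_2 ≅ Z^8.

∂_1: C_1 → C_0 is given by ∂[p,q] = [q] − [p]. For instance
  ∂DF = F − D.
The resulting 6×12 matrix has rank 5, and its Smith normal form has invariant factors (1,1,1,1,1).

Boundary ∂_2: C_2 → C_1 sends each 2-simplex [p,q,r] to [q,r] − [p,r] + [p,q]. For instance
  ∂AEG = EG − AG + AE,
  ∂EFG = FG − EG + EF.
As a 12×8 matrix over Z this has rank 7, with invariant factors (1,1,1,1,1,1,1).

From H_k ≅ ker(∂_k) / im(∂_{k+1}) we obtain:

  H_0: rank C_0 − rank ∂_1 = 6 − 5 = 1, and the invariant factors of ∂_1 are all 1, so H_0 = Z.
  H_1: rank ker ∂_1 − rank ∂_2 = (12 − 5) − 7 = 0, and the invariant factors of ∂_2 are all 1, so H_1 = 0.
  H_2: rank ker ∂_2 − rank ∂_3 = (8 − 7) − 0 = 1, and there is no ∂_3, so H_2 = Z.

H_0 ≅ Z,  H_1 = 0,  H_2 ≅ Z.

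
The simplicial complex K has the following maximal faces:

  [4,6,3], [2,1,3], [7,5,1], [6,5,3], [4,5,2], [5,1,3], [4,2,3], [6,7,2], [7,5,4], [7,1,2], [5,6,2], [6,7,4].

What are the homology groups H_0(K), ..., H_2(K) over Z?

H_0 ≅ Z,  H_1 ≅ Z/2,  H_2 = 0.

Order the vertices as 1 < 2 < 3 < 4 < 5 < 6 < 7. Listing each simplex with vertices in this order, K has dimension 2 with simplices:

  0-simplices (7): [1], [2], [3], [4], [5], [6], [7]
  1-simplices (18): [1,2], [1,3], [1,5], [1,7], [2,3], [2,4], [2,5], [2,6], [2,7], [3,4], [3,5], [3,6], [4,5], [4,6], [4,7], [5,6], [5,7], [6,7]
  2-simplices (12): [1,2,3], [1,2,7], [1,3,5], [1,5,7], [2,3,4], [2,4,5], [2,5,6], [2,6,7], [3,4,6], [3,5,6], [4,5,7], [4,6,7]

Hence C_0 ≅ Z^7, C_1 ≅ Z^18, C_2 ≅ Z^12.

The boundary map ∂_1: C_1 → C_0 is given by ∂[p,q] = [q] − [p].
The resulting 7×18 matrix has rank 6, and its Smith normal form has invariant factors (1,1,1,1,1,1).

∂_2: C_2 → C_1 sends each 2-simplex [p,q,r] to [q,r] − [p,r] + [p,q]. For instance
  ∂[3,4,6] = [4,6] − [3,6] + [3,4],
  ∂[3,5,6] = [5,6] − [3,6] + [3,5].
As a 18×12 matrix over Z this has rank 12, with invariant factors (1,1,1,1,1,1,1,1,1,1,1,2).

Computing H_k = (kernel of ∂_k) / (image of ∂_{k+1}):

  H_0: rank C_0 − rank ∂_1 = 7 − 6 = 1, and the invariant factors of ∂_1 are all 1, so H_0 = Z.
  H_1: rank ker ∂_1 − rank ∂_2 = (18 − 6) − 12 = 0, and ∂_2 has invariant factor 2 > 1, so H_1 = Z/2.
  H_2: rank ker ∂_2 − rank ∂_3 = (12 − 12) − 0 = 0, and there is no ∂_3, so H_2 = 0.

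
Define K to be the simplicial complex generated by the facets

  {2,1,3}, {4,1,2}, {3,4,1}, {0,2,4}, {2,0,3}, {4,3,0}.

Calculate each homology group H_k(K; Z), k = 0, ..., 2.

H_0 = Z,  H_1 = 0,  H_2 = Z.

K has 5 vertices, 9 edges, 6 triangles.
rank ∂_0 = 0, rank ∂_1 = 4 ⇒ b_0 = 5 − 0 − 4 = 1; all invariant factors of ∂_1 are 1 so no torsion. So H_0 = Z.
rank ∂_1 = 4, rank ∂_2 = 5 ⇒ b_1 = 9 − 4 − 5 = 0; all invariant factors of ∂_2 are 1 so no torsion. So H_1 = 0.
rank ∂_2 = 5, rank ∂_3 = 0 ⇒ b_2 = 6 − 5 − 0 = 1. So H_2 = Z.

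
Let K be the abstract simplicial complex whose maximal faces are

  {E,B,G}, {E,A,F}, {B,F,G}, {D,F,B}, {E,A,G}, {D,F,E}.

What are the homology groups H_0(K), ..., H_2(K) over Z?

H_0 ≅ Z,  H_1 ≅ Z,  H_2 = 0.

Fix the vertex order A < B < D < E < F < G and write every simplex with vertices in increasing order. Then dim K = 2 and the simplices of K are:

  0-simplices (6): A, B, D, E, F, G
  1-simplices (12): AE, AF, AG, BD, BE, BF, BG, DE, DF, EF, EG, FG
  2-simplices (6): AEF, AEG, BDF, BEG, BFG, DEF

so the chain groups are C_0 ≅ Z^6, C_1 ≅ Z^12, C_2 ≅ Z^6.

Boundary ∂_1: C_1 → C_0 sends each edge [p,q] (with p < q) to q − p. For instance
  ∂DE = E − D.
This gives a 6×12 integer matrix of rank 5; reducing to Smith normal form yields diagonal entries (1,1,1,1,1).

The boundary map ∂_2: C_2 → C_1 sends each 2-simplex [p,q,r] to [q,r] − [p,r] + [p,q]. For instance
  ∂BFG = FG − BG + BF,
  ∂AEF = EF − AF + AE.
The 12×6 boundary matrix has rank 6 and Smith normal form diag(1,1,1,1,1,1).

Now H_k = ker ∂_k / im ∂_{k+1}, so:

  H_0: rank C_0 − rank ∂_1 = 6 − 5 = 1, and the invariant factors of ∂_1 are all 1, so H_0 ≅ Z.
  H_1: rank ker ∂_1 − rank ∂_2 = (12 − 5) − 6 = 1, and the invariant factors of ∂_2 are all 1, so H_1 ≅ Z.
  H_2: rank ker ∂_2 − rank ∂_3 = (6 − 6) − 0 = 0, and there is no ∂_3, so H_2 ≅ 0.

As a check, the Euler characteristic is 6 − 12 + 6 = 0, which agrees with 1 − 1 + 0 = 0.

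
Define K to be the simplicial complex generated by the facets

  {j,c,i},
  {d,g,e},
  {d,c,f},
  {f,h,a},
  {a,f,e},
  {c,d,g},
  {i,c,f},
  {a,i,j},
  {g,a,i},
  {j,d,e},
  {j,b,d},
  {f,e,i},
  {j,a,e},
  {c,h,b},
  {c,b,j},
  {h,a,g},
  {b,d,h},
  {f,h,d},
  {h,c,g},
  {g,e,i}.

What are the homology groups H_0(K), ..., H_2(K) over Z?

Order the vertices as a < b < c < d < e < f < g < h < i < j. Listing each simplex with vertices in this order, K has dimension 2 with simplices:

  0-simplices (10): a, b, c, d, e, f, g, h, i, j
  1-simplices (30): ae, af, ag, ah, ai, aj, bc, bd, bh, bj, cd, cf, cg, ch, ci, cj, de, df, dg, dh, dj, ef, eg, ei, ej, fh, fi, gh, gi, ij
  2-simplices (20): aef, aej, afh, agh, agi, aij, bch, bcj, bdh, bdj, cdf, cdg, cfi, cgh, cij, deg, dej, dfh, efi, egi

Hence C_0 ≅ Z^10, C_1 ≅ Z^30, C_2 ≅ Z^20.

The boundary map ∂_1: C_1 → C_0 is given by ∂[p,q] = [q] − [p]. For instance
  ∂ef = f − e.
As a 10×30 matrix over Z this has rank 9, with invariant factors (1,1,1,1,1,1,1,1,1).

The boundary map ∂_2: C_2 → C_1 acts by ∂[p,q,r] = [q,r] − [p,r] + [p,q]. For instance
  ∂egi = gi − ei + eg,
  ∂bdh = dh − bh + bd.
The resulting 30×20 matrix has rank 20, and its Smith normal form has invariant factors (1,1,1,1,1,1,1,1,1,1,1,1,1,1,1,1,1,1,1,2).

Reading off H_k = ker ∂_k / im ∂_{k+1}:

  H_0: rank C_0 − rank ∂_1 = 10 − 9 = 1, and the invariant factors of ∂_1 are all 1, so H_0 ≅ Z.
  H_1: rank ker ∂_1 − rank ∂_2 = (30 − 9) − 20 = 1, and ∂_2 has invariant factor 2 > 1, so H_1 ≅ Z ⊕ Z/2.
  H_2: rank ker ∂_2 − rank ∂_3 = (20 − 20) − 0 = 0, and there is no ∂_3, so H_2 ≅ 0.

H_0 ≅ Z,  H_1 ≅ Z ⊕ Z/2,  H_2 = 0.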